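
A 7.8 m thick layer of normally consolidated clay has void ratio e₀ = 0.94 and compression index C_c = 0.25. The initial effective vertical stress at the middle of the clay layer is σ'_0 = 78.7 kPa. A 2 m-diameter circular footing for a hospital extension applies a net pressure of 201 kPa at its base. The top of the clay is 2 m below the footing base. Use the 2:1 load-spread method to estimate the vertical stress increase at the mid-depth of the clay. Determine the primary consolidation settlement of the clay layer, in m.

Mid-depth of clay below the footing base: z = 2 + 7.8/2 = 5.9 m.
Stress increase at mid-clay by the 2:1 spreading method:
Δσ ≈ qD²/(D+z)² = 201×2²/(2+5.9)² = 12.883 kPa
Final effective stress: σ'_f = σ'_0 + Δσ = 78.7 + 12.883 = 91.583 kPa.
Normally consolidated clay, so the full stress increment lies on the virgin compression line:
S_c = C_c·H/(1+e₀)·log₁₀(σ'_f/σ'_0) = 0.25×7.8/(1+0.94)×log₁₀(91.583/78.7)
    = 1.0052 × 0.06584 = 0.06618 m

S_c ≈ 0.0662 m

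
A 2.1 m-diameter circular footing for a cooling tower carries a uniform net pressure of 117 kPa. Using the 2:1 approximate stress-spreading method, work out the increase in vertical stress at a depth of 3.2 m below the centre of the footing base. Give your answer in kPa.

By the 2:1 method the load spreads at 1 horizontal : 2 vertical, so at depth z the loaded area has grown by z in each plan dimension:
Δσ ≈ qD²/(D+z)² = 117×2.1²/(2.1+3.2)² = 18.368 kPa

Δσ_z ≈ 18.4 kPa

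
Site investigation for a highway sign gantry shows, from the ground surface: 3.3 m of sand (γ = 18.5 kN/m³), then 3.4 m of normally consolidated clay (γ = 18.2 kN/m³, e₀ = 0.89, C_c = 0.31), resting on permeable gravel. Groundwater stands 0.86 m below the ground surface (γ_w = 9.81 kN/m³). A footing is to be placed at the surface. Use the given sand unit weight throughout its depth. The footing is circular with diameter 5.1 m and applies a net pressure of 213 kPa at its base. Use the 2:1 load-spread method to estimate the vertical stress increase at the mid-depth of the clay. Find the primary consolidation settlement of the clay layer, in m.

Mid-depth of clay below the ground surface: z = 3.3 + 3.4/2 = 5 m.
Total vertical stress at mid-clay: σ_v = 18.5×3.3 + 18.2×1.7 = 91.99 kPa.
Pore pressure: u = 9.81×(5 − 0.86) = 40.613 kPa.
Initial effective stress: σ'_0 = σ_v − u = 91.99 − 40.613 = 51.377 kPa.
Stress increase at mid-clay by the 2:1 spreading method:
Δσ ≈ qD²/(D+z)² = 213×5.1²/(5.1+5)² = 54.31 kPa
Final effective stress: σ'_f = σ'_0 + Δσ = 51.377 + 54.31 = 105.69 kPa.
Normally consolidated clay, so the full stress increment lies on the virgin compression line:
S_c = C_c·H/(1+e₀)·log₁₀(σ'_f/σ'_0) = 0.31×3.4/(1+0.89)×log₁₀(105.69/51.377)
    = 0.55767 × 0.31327 = 0.1747 m

S_c ≈ 0.175 m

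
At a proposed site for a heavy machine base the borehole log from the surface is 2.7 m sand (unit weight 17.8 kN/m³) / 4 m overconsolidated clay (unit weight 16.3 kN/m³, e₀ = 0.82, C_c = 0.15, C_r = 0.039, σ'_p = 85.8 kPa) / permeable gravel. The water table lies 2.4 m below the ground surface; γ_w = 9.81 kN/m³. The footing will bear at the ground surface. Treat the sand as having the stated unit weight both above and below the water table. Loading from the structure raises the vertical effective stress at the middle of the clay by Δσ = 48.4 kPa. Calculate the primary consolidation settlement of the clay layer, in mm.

Mid-depth of clay below the ground surface: z = 2.7 + 4/2 = 4.7 m.
Total vertical stress at mid-clay: σ_v = 17.8×2.7 + 16.3×2 = 80.66 kPa.
Pore pressure: u = 9.81×(4.7 − 2.4) = 22.563 kPa.
Initial effective stress: σ'_0 = σ_v − u = 80.66 − 22.563 = 58.097 kPa.
Final effective stress: σ'_f = 58.097 + 48.4 = 106.5 kPa.
σ'_f = 106.5 > σ'_p = 85.8 kPa, so the stress path crosses the preconsolidation pressure — recompression up to σ'_p, then virgin compression beyond:
S_c = H/(1+e₀)·[C_r·log₁₀(σ'_p/σ'_0) + C_c·log₁₀(σ'_f/σ'_p)]
    = 4/1.82 × [0.039×log₁₀(85.8/58.097) + 0.15×log₁₀(106.5/85.8)]
    = 2.1978 × [0.006604 + 0.014079] = 0.04546 m

S_c ≈ 45.5 mm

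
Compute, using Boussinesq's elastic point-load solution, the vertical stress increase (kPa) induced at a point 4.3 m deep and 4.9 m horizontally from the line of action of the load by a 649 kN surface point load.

Boussinesq vertical stress below a point load on an elastic half-space:
Δσ_z = 3P/(2πz²) · [1 + (r/z)²]^(−5/2)
r/z = 4.9/4.3 = 1.1395; [1+(r/z)²]^(−5/2) = 0.12484.
Δσ_z = 3×649/(2π×4.3²) × 0.12484 = 16.759 × 0.12484 = 2.092 kPa

Δσ_z ≈ 2.09 kPa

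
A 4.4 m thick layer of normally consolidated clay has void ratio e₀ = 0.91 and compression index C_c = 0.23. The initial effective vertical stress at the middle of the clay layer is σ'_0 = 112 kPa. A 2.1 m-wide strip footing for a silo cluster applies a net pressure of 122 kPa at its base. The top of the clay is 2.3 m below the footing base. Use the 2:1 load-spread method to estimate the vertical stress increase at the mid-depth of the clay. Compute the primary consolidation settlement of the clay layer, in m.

Mid-depth of clay below the footing base: z = 2.3 + 4.4/2 = 4.5 m.
Stress increase at mid-clay by the 2:1 spreading method:
Δσ = qB/(B+z) = 122×2.1/(2.1+4.5) = 38.818 kPa
Final effective stress: σ'_f = σ'_0 + Δσ = 112 + 38.818 = 150.82 kPa.
Normally consolidated clay, so the full stress increment lies on the virgin compression line:
S_c = C_c·H/(1+e₀)·log₁₀(σ'_f/σ'_0) = 0.23×4.4/(1+0.91)×log₁₀(150.82/112)
    = 0.52984 × 0.12924 = 0.06848 m

S_c ≈ 0.0685 m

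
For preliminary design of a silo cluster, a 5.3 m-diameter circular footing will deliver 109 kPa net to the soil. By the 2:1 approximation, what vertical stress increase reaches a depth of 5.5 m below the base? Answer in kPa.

Δσ_z ≈ 26.2 kPa

By the 2:1 method the load spreads at 1 horizontal : 2 vertical, so at depth z the loaded area has grown by z in each plan dimension:
Δσ ≈ qD²/(D+z)² = 109×5.3²/(5.3+5.5)² = 26.25 kPa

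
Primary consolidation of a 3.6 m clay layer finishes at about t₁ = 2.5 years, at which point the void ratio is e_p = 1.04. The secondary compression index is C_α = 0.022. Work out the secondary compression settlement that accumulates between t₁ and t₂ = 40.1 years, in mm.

S_s ≈ 46.8 mm

Secondary compression: S_s = C_α·H/(1+e_p)·log₁₀(t₂/t₁)
S_s = 0.022×3.6/(1+1.04)×log₁₀(40.1/2.5)
    = 0.03882 × 1.205 = 0.04679 m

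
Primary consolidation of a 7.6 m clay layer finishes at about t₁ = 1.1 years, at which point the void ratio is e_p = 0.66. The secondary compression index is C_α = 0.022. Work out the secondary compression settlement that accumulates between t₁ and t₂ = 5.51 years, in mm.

S_s ≈ 70.5 mm

Secondary compression: S_s = C_α·H/(1+e_p)·log₁₀(t₂/t₁)
S_s = 0.022×7.6/(1+0.66)×log₁₀(5.51/1.1)
    = 0.1007 × 0.6998 = 0.07048 m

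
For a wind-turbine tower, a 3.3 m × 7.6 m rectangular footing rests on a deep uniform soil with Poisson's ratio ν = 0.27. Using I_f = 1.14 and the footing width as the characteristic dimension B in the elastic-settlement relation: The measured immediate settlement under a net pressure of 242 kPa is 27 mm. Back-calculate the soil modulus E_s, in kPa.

S_e = q·B·(1−ν²)/E_s · I_f  ⇒  E_s = q·B·(1−ν²)·I_f / S_e.
E_s = 242 × 3.3 × 0.9271 × 1.14 / 0.027 = 31260 kPa

E_s ≈ 31300 kPa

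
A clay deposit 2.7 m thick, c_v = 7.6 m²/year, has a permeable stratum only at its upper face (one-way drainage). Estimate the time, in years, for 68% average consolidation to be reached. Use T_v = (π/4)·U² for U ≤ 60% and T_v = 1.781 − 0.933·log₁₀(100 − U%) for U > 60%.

Drainage path length: H_d = H = 2.7 m (single drainage).
U > 60%: T_v = 1.781 − 0.933·log₁₀(100 − 68) = 0.3767.
t = T_v·H_d²/c_v = 0.3767×2.7²/7.6 = 0.3613 years.

t ≈ 0.361 years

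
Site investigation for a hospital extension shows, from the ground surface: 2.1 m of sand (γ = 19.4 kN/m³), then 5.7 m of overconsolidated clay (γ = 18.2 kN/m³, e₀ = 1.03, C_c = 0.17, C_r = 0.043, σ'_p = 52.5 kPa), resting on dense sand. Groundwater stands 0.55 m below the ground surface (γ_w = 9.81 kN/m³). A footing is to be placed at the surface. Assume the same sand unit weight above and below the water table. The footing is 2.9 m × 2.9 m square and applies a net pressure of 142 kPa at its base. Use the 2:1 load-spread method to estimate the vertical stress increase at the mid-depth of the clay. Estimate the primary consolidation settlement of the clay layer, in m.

S_c ≈ 0.0593 m

Mid-depth of clay below the ground surface: z = 2.1 + 5.7/2 = 4.95 m.
Total vertical stress at mid-clay: σ_v = 19.4×2.1 + 18.2×2.85 = 92.61 kPa.
Pore pressure: u = 9.81×(4.95 − 0.55) = 43.164 kPa.
Initial effective stress: σ'_0 = σ_v − u = 92.61 − 43.164 = 49.446 kPa.
Stress increase at mid-clay by the 2:1 spreading method:
Δσ = qBL/((B+z)(L+z)) = 142×2.9×2.9/((2.9+4.95)(2.9+4.95)) = 19.38 kPa
Final effective stress: σ'_f = 49.446 + 19.38 = 68.826 kPa.
σ'_f = 68.826 > σ'_p = 52.5 kPa, so the stress path crosses the preconsolidation pressure — recompression up to σ'_p, then virgin compression beyond:
S_c = H/(1+e₀)·[C_r·log₁₀(σ'_p/σ'_0) + C_c·log₁₀(σ'_f/σ'_p)]
    = 5.7/2.03 × [0.043×log₁₀(52.5/49.446) + 0.17×log₁₀(68.826/52.5)]
    = 2.8079 × [0.0011192 + 0.019991] = 0.05928 m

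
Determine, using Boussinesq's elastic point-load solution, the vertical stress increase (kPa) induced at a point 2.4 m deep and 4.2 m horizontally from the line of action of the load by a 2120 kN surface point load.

Boussinesq vertical stress below a point load on an elastic half-space:
Δσ_z = 3P/(2πz²) · [1 + (r/z)²]^(−5/2)
r/z = 4.2/2.4 = 1.75; [1+(r/z)²]^(−5/2) = 0.030062.
Δσ_z = 3×2120/(2π×2.4²) × 0.030062 = 175.73 × 0.030062 = 5.283 kPa

Δσ_z ≈ 5.28 kPa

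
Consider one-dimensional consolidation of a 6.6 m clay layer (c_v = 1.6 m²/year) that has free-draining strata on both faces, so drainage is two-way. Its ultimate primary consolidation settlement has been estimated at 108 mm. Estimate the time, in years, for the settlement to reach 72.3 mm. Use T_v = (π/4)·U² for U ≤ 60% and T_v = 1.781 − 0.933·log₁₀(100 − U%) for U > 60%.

Drainage path length: H_d = H/2 = 3.3 m (double drainage).
U = S(t)/S_ult = 72.3/108 = 0.6694.
U > 60%: T_v = 1.781 − 0.933·log₁₀(100 − 66.944) = 0.36354.
t = T_v·H_d²/c_v = 0.36354×3.3²/1.6 = 2.474 years.

t ≈ 2.47 years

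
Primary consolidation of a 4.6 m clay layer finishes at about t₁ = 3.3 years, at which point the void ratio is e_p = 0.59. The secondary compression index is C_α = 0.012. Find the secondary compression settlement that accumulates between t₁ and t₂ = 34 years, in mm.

S_s ≈ 35.2 mm

Secondary compression: S_s = C_α·H/(1+e_p)·log₁₀(t₂/t₁)
S_s = 0.012×4.6/(1+0.59)×log₁₀(34/3.3)
    = 0.03472 × 1.013 = 0.03517 m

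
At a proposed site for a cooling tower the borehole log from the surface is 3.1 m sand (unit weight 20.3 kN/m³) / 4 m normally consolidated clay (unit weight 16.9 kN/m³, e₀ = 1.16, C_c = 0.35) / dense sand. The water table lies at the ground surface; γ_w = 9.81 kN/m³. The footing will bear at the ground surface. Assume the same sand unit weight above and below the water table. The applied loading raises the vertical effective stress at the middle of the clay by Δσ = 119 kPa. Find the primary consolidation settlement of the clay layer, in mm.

S_c ≈ 356 mm

Mid-depth of clay below the ground surface: z = 3.1 + 4/2 = 5.1 m.
Total vertical stress at mid-clay: σ_v = 20.3×3.1 + 16.9×2 = 96.73 kPa.
Pore pressure: u = 9.81×(5.1 − 0) = 50.031 kPa.
Initial effective stress: σ'_0 = σ_v − u = 96.73 − 50.031 = 46.699 kPa.
Final effective stress: σ'_f = σ'_0 + Δσ = 46.699 + 119 = 165.7 kPa.
Normally consolidated clay, so the full stress increment lies on the virgin compression line:
S_c = C_c·H/(1+e₀)·log₁₀(σ'_f/σ'_0) = 0.35×4/(1+1.16)×log₁₀(165.7/46.699)
    = 0.64815 × 0.55001 = 0.3565 m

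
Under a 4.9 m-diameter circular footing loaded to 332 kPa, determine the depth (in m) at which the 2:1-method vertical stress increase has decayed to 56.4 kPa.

z ≈ 6.99 m

2:1 spreading — at depth z the loaded area has grown by z in each plan dimension:
qD²/(D+z)² = Δσ_z ⇒ z = D(√(q/Δσ_z) − 1) = 4.9×(√(332/56.4) − 1) = 6.988 m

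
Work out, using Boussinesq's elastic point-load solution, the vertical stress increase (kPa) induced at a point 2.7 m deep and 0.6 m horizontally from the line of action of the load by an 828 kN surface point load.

Boussinesq vertical stress below a point load on an elastic half-space:
Δσ_z = 3P/(2πz²) · [1 + (r/z)²]^(−5/2)
r/z = 0.6/2.7 = 0.22222; [1+(r/z)²]^(−5/2) = 0.88647.
Δσ_z = 3×828/(2π×2.7²) × 0.88647 = 54.231 × 0.88647 = 48.07 kPa

Δσ_z ≈ 48.1 kPa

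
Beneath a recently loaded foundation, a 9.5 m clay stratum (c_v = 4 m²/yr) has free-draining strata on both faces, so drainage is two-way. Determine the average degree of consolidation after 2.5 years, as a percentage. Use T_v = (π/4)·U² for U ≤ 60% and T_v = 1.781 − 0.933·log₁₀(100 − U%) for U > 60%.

U ≈ 72.8 %

Drainage path length: H_d = H/2 = 4.75 m (double drainage).
T_v = c_v·t/H_d² = 4×2.5/4.75² = 0.44321.
T_v = 0.44321 corresponds to the U > 60% branch:
U = 1 − 10^((1.781 − T_v)/0.933)/100 = 0.7284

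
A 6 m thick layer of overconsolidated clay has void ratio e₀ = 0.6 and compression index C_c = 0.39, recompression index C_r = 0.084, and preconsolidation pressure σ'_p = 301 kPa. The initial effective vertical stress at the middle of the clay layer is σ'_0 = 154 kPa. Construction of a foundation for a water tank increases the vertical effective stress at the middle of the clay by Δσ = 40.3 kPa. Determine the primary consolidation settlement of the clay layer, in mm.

Final effective stress: σ'_f = 154 + 40.3 = 194.3 kPa.
σ'_f = 194.3 ≤ σ'_p = 301 kPa, so the clay remains overconsolidated and only the recompression index applies:
S_c = C_r·H/(1+e₀)·log₁₀(σ'_f/σ'_0) = 0.084×6/1.6×log₁₀(194.3/154)
    = 0.315 × 0.10095 = 0.0318 m

S_c ≈ 31.8 mm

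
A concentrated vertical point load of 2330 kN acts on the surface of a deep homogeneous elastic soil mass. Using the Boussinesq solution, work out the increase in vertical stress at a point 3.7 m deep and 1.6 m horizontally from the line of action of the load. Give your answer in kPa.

Δσ_z ≈ 52.9 kPa

Boussinesq vertical stress below a point load on an elastic half-space:
Δσ_z = 3P/(2πz²) · [1 + (r/z)²]^(−5/2)
r/z = 1.6/3.7 = 0.43243; [1+(r/z)²]^(−5/2) = 0.65144.
Δσ_z = 3×2330/(2π×3.7²) × 0.65144 = 81.263 × 0.65144 = 52.94 kPa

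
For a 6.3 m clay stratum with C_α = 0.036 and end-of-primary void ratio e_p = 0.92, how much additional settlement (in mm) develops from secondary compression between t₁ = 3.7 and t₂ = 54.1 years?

Secondary compression: S_s = C_α·H/(1+e_p)·log₁₀(t₂/t₁)
S_s = 0.036×6.3/(1+0.92)×log₁₀(54.1/3.7)
    = 0.1181 × 1.165 = 0.1376 m

S_s ≈ 138 mm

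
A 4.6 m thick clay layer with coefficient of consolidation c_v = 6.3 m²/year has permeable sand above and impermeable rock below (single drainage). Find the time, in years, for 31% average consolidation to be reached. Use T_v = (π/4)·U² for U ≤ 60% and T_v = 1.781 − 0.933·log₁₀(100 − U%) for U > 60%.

Drainage path length: H_d = H = 4.6 m (single drainage).
U ≤ 60%: T_v = (π/4)·U² = (π/4)×0.31² = 0.075477.
t = T_v·H_d²/c_v = 0.075477×4.6²/6.3 = 0.2535 years.

t ≈ 0.254 years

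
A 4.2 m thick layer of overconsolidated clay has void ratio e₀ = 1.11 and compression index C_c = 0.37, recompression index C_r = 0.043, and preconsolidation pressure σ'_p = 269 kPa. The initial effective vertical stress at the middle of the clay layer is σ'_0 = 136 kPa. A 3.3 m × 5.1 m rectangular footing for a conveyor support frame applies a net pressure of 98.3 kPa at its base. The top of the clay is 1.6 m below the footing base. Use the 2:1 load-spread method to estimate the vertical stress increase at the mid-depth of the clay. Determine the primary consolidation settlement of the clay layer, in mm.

S_c ≈ 6.7 mm

Mid-depth of clay below the footing base: z = 1.6 + 4.2/2 = 3.7 m.
Stress increase at mid-clay by the 2:1 spreading method:
Δσ = qBL/((B+z)(L+z)) = 98.3×3.3×5.1/((3.3+3.7)(5.1+3.7)) = 26.857 kPa
Final effective stress: σ'_f = 136 + 26.857 = 162.86 kPa.
σ'_f = 162.86 ≤ σ'_p = 269 kPa, so the clay remains overconsolidated and only the recompression index applies:
S_c = C_r·H/(1+e₀)·log₁₀(σ'_f/σ'_0) = 0.043×4.2/2.11×log₁₀(162.86/136)
    = 0.085591 × 0.078276 = 0.0067 m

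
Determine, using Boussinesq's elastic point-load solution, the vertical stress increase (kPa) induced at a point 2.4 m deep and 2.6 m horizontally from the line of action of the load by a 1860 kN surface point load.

Boussinesq vertical stress below a point load on an elastic half-space:
Δσ_z = 3P/(2πz²) · [1 + (r/z)²]^(−5/2)
r/z = 2.6/2.4 = 1.0833; [1+(r/z)²]^(−5/2) = 0.14356.
Δσ_z = 3×1860/(2π×2.4²) × 0.14356 = 154.18 × 0.14356 = 22.13 kPa

Δσ_z ≈ 22.1 kPa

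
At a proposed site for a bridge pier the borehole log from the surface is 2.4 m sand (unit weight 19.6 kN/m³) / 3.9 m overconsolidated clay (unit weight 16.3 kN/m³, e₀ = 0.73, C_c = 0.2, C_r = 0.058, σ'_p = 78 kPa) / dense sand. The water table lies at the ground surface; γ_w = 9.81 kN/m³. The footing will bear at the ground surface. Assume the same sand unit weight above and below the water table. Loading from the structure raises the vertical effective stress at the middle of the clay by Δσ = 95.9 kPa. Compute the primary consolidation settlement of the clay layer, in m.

Mid-depth of clay below the ground surface: z = 2.4 + 3.9/2 = 4.35 m.
Total vertical stress at mid-clay: σ_v = 19.6×2.4 + 16.3×1.95 = 78.825 kPa.
Pore pressure: u = 9.81×(4.35 − 0) = 42.673 kPa.
Initial effective stress: σ'_0 = σ_v − u = 78.825 − 42.673 = 36.152 kPa.
Final effective stress: σ'_f = 36.152 + 95.9 = 132.05 kPa.
σ'_f = 132.05 > σ'_p = 78 kPa, so the stress path crosses the preconsolidation pressure — recompression up to σ'_p, then virgin compression beyond:
S_c = H/(1+e₀)·[C_r·log₁₀(σ'_p/σ'_0) + C_c·log₁₀(σ'_f/σ'_p)]
    = 3.9/1.73 × [0.058×log₁₀(78/36.152) + 0.2×log₁₀(132.05/78)]
    = 2.2543 × [0.01937 + 0.045729] = 0.1468 m

S_c ≈ 0.147 m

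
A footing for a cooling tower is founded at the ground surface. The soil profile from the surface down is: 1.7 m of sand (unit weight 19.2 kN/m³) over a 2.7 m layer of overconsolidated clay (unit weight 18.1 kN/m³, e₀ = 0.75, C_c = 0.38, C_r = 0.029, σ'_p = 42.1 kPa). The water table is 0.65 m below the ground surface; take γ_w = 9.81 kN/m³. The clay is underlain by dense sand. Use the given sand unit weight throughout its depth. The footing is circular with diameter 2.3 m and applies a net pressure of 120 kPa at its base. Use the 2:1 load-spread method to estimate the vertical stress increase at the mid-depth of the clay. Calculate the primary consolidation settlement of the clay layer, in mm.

S_c ≈ 75.7 mm

Mid-depth of clay below the ground surface: z = 1.7 + 2.7/2 = 3.05 m.
Total vertical stress at mid-clay: σ_v = 19.2×1.7 + 18.1×1.35 = 57.075 kPa.
Pore pressure: u = 9.81×(3.05 − 0.65) = 23.544 kPa.
Initial effective stress: σ'_0 = σ_v − u = 57.075 − 23.544 = 33.531 kPa.
Stress increase at mid-clay by the 2:1 spreading method:
Δσ ≈ qD²/(D+z)² = 120×2.3²/(2.3+3.05)² = 22.178 kPa
Final effective stress: σ'_f = 33.531 + 22.178 = 55.709 kPa.
σ'_f = 55.709 > σ'_p = 42.1 kPa, so the stress path crosses the preconsolidation pressure — recompression up to σ'_p, then virgin compression beyond:
S_c = H/(1+e₀)·[C_r·log₁₀(σ'_p/σ'_0) + C_c·log₁₀(σ'_f/σ'_p)]
    = 2.7/1.75 × [0.029×log₁₀(42.1/33.531) + 0.38×log₁₀(55.709/42.1)]
    = 1.5429 × [0.0028662 + 0.046224] = 0.07574 m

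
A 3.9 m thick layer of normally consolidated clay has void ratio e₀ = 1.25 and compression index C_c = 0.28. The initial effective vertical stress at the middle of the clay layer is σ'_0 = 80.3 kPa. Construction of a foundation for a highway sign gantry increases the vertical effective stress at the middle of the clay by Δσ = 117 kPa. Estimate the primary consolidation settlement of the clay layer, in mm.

S_c ≈ 189 mm

Final effective stress: σ'_f = σ'_0 + Δσ = 80.3 + 117 = 197.3 kPa.
Normally consolidated clay, so the full stress increment lies on the virgin compression line:
S_c = C_c·H/(1+e₀)·log₁₀(σ'_f/σ'_0) = 0.28×3.9/(1+1.25)×log₁₀(197.3/80.3)
    = 0.48533 × 0.39041 = 0.1895 m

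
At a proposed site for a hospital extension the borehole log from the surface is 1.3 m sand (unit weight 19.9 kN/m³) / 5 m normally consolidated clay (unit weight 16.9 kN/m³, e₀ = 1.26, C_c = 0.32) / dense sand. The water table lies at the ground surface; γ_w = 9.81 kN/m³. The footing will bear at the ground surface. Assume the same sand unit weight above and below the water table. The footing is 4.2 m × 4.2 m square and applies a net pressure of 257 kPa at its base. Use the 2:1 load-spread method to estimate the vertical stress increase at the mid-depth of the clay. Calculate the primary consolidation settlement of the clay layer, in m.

Mid-depth of clay below the ground surface: z = 1.3 + 5/2 = 3.8 m.
Total vertical stress at mid-clay: σ_v = 19.9×1.3 + 16.9×2.5 = 68.12 kPa.
Pore pressure: u = 9.81×(3.8 − 0) = 37.278 kPa.
Initial effective stress: σ'_0 = σ_v − u = 68.12 − 37.278 = 30.842 kPa.
Stress increase at mid-clay by the 2:1 spreading method:
Δσ = qBL/((B+z)(L+z)) = 257×4.2×4.2/((4.2+3.8)(4.2+3.8)) = 70.836 kPa
Final effective stress: σ'_f = σ'_0 + Δσ = 30.842 + 70.836 = 101.68 kPa.
Normally consolidated clay, so the full stress increment lies on the virgin compression line:
S_c = C_c·H/(1+e₀)·log₁₀(σ'_f/σ'_0) = 0.32×5/(1+1.26)×log₁₀(101.68/30.842)
    = 0.70796 × 0.51809 = 0.3668 m

S_c ≈ 0.367 m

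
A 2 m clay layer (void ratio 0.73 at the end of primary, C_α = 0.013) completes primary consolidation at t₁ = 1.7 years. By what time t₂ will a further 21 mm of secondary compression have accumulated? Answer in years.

S_s = C_α·H/(1+e_p)·log₁₀(t₂/t₁) ⇒ log₁₀(t₂/t₁) = S_s·(1+e_p)/(C_α·H).
log₁₀(t₂/t₁) = 0.021 × (1+0.73) / (0.013×2) = 1.397
t₂ = t₁ × 10^1.397 = 1.7 × 24.96 = 42.44 years

t₂ ≈ 42.4 years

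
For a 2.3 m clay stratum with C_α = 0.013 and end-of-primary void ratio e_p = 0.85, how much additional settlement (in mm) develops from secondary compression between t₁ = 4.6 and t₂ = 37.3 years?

Secondary compression: S_s = C_α·H/(1+e_p)·log₁₀(t₂/t₁)
S_s = 0.013×2.3/(1+0.85)×log₁₀(37.3/4.6)
    = 0.01616 × 0.909 = 0.01469 m

S_s ≈ 14.7 mm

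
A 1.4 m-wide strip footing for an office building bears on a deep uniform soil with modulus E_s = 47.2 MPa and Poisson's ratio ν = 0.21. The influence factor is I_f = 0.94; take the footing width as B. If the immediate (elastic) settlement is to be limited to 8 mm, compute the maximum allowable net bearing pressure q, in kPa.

q ≈ 300 kPa

E_s = 47.2 MPa = 47200 kPa.
S_e = q·B·(1−ν²)/E_s · I_f  ⇒  q = S_e·E_s / (B·(1−ν²)·I_f).
q = 0.008 × 47200 / (1.4 × 0.9559 × 0.94) = 300.2 kPa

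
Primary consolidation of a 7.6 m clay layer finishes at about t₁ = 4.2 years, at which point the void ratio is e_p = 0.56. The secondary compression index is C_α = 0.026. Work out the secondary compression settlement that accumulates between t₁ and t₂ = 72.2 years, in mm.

Secondary compression: S_s = C_α·H/(1+e_p)·log₁₀(t₂/t₁)
S_s = 0.026×7.6/(1+0.56)×log₁₀(72.2/4.2)
    = 0.1267 × 1.235 = 0.1565 m

S_s ≈ 156 mm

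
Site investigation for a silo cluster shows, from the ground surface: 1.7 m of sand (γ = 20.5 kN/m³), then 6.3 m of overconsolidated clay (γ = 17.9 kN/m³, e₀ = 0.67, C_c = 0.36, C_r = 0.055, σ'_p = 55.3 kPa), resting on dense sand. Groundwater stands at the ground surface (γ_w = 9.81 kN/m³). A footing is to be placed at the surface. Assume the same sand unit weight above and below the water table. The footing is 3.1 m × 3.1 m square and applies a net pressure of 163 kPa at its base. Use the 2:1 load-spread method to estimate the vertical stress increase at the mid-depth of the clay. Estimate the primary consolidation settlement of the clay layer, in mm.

S_c ≈ 147 mm

Mid-depth of clay below the ground surface: z = 1.7 + 6.3/2 = 4.85 m.
Total vertical stress at mid-clay: σ_v = 20.5×1.7 + 17.9×3.15 = 91.235 kPa.
Pore pressure: u = 9.81×(4.85 − 0) = 47.578 kPa.
Initial effective stress: σ'_0 = σ_v − u = 91.235 − 47.578 = 43.657 kPa.
Stress increase at mid-clay by the 2:1 spreading method:
Δσ = qBL/((B+z)(L+z)) = 163×3.1×3.1/((3.1+4.85)(3.1+4.85)) = 24.784 kPa
Final effective stress: σ'_f = 43.657 + 24.784 = 68.441 kPa.
σ'_f = 68.441 > σ'_p = 55.3 kPa, so the stress path crosses the preconsolidation pressure — recompression up to σ'_p, then virgin compression beyond:
S_c = H/(1+e₀)·[C_r·log₁₀(σ'_p/σ'_0) + C_c·log₁₀(σ'_f/σ'_p)]
    = 6.3/1.67 × [0.055×log₁₀(55.3/43.657) + 0.36×log₁₀(68.441/55.3)]
    = 3.7725 × [0.0056469 + 0.033333] = 0.1471 m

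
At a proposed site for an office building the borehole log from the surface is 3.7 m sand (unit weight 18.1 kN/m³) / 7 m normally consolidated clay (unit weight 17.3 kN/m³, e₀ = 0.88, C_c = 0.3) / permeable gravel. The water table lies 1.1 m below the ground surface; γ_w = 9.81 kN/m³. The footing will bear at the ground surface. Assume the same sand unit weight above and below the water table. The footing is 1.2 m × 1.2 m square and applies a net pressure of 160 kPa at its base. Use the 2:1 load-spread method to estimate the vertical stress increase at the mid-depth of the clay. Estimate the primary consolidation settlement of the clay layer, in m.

Mid-depth of clay below the ground surface: z = 3.7 + 7/2 = 7.2 m.
Total vertical stress at mid-clay: σ_v = 18.1×3.7 + 17.3×3.5 = 127.52 kPa.
Pore pressure: u = 9.81×(7.2 − 1.1) = 59.841 kPa.
Initial effective stress: σ'_0 = σ_v − u = 127.52 − 59.841 = 67.679 kPa.
Stress increase at mid-clay by the 2:1 spreading method:
Δσ = qBL/((B+z)(L+z)) = 160×1.2×1.2/((1.2+7.2)(1.2+7.2)) = 3.2653 kPa
Final effective stress: σ'_f = σ'_0 + Δσ = 67.679 + 3.2653 = 70.944 kPa.
Normally consolidated clay, so the full stress increment lies on the virgin compression line:
S_c = C_c·H/(1+e₀)·log₁₀(σ'_f/σ'_0) = 0.3×7/(1+0.88)×log₁₀(70.944/67.679)
    = 1.117 × 0.020462 = 0.02286 m

S_c ≈ 0.0229 m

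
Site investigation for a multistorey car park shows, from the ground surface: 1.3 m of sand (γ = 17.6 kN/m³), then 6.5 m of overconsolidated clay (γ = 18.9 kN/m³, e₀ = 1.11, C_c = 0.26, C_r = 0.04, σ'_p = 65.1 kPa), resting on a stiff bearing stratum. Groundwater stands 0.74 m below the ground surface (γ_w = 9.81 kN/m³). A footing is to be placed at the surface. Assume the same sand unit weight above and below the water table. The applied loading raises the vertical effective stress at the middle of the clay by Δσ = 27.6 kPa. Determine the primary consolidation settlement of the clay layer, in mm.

Mid-depth of clay below the ground surface: z = 1.3 + 6.5/2 = 4.55 m.
Total vertical stress at mid-clay: σ_v = 17.6×1.3 + 18.9×3.25 = 84.305 kPa.
Pore pressure: u = 9.81×(4.55 − 0.74) = 37.376 kPa.
Initial effective stress: σ'_0 = σ_v − u = 84.305 − 37.376 = 46.929 kPa.
Final effective stress: σ'_f = 46.929 + 27.6 = 74.529 kPa.
σ'_f = 74.529 > σ'_p = 65.1 kPa, so the stress path crosses the preconsolidation pressure — recompression up to σ'_p, then virgin compression beyond:
S_c = H/(1+e₀)·[C_r·log₁₀(σ'_p/σ'_0) + C_c·log₁₀(σ'_f/σ'_p)]
    = 6.5/2.11 × [0.04×log₁₀(65.1/46.929) + 0.26×log₁₀(74.529/65.1)]
    = 3.0806 × [0.0056856 + 0.015274] = 0.06457 m

S_c ≈ 64.6 mm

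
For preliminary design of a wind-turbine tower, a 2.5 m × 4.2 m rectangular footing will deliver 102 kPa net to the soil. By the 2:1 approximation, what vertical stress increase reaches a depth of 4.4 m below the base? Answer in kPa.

By the 2:1 method the load spreads at 1 horizontal : 2 vertical, so at depth z the loaded area has grown by z in each plan dimension:
Δσ = qBL/((B+z)(L+z)) = 102×2.5×4.2/((2.5+4.4)(4.2+4.4)) = 18.049 kPa

Δσ_z ≈ 18 kPa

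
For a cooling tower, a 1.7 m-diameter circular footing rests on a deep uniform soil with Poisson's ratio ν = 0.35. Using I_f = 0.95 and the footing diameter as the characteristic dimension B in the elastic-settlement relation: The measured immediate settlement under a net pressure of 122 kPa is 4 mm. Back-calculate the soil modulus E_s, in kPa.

S_e = q·B·(1−ν²)/E_s · I_f  ⇒  E_s = q·B·(1−ν²)·I_f / S_e.
E_s = 122 × 1.7 × 0.8775 × 0.95 / 0.004 = 43220 kPa

E_s ≈ 43200 kPa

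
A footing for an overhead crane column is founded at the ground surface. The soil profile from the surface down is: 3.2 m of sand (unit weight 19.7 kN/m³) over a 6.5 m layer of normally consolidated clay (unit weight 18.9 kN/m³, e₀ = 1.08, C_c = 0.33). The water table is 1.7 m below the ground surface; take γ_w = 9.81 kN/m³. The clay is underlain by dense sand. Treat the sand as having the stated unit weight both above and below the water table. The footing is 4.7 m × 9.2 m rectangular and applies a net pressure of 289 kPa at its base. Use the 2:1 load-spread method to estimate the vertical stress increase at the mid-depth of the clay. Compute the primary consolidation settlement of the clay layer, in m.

S_c ≈ 0.292 m

Mid-depth of clay below the ground surface: z = 3.2 + 6.5/2 = 6.45 m.
Total vertical stress at mid-clay: σ_v = 19.7×3.2 + 18.9×3.25 = 124.47 kPa.
Pore pressure: u = 9.81×(6.45 − 1.7) = 46.598 kPa.
Initial effective stress: σ'_0 = σ_v − u = 124.47 − 46.598 = 77.872 kPa.
Stress increase at mid-clay by the 2:1 spreading method:
Δσ = qBL/((B+z)(L+z)) = 289×4.7×9.2/((4.7+6.45)(9.2+6.45)) = 71.613 kPa
Final effective stress: σ'_f = σ'_0 + Δσ = 77.872 + 71.613 = 149.49 kPa.
Normally consolidated clay, so the full stress increment lies on the virgin compression line:
S_c = C_c·H/(1+e₀)·log₁₀(σ'_f/σ'_0) = 0.33×6.5/(1+1.08)×log₁₀(149.49/77.872)
    = 1.0312 × 0.28323 = 0.2921 m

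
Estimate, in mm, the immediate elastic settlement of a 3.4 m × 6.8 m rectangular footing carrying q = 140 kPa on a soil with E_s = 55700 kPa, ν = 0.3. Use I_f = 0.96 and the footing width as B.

Immediate (elastic) settlement: S_e = q·B·(1−ν²)/E_s · I_f.
S_e = 140 × 3.4 × (1 − 0.3²) / 55700 × 0.96
    = 140 × 3.4 × 0.91 / 55700 × 0.96
    = 0.007466 m = 7.466 mm

S_e ≈ 7.47 mm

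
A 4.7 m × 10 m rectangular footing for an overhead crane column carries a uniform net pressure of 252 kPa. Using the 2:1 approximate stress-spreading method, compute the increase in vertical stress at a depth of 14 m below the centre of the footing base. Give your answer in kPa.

Δσ_z ≈ 26.4 kPa

By the 2:1 method the load spreads at 1 horizontal : 2 vertical, so at depth z the loaded area has grown by z in each plan dimension:
Δσ = qBL/((B+z)(L+z)) = 252×4.7×10/((4.7+14)(10+14)) = 26.39 kPa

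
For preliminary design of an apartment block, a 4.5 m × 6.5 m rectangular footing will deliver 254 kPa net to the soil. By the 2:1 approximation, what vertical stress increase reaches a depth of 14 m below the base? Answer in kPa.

By the 2:1 method the load spreads at 1 horizontal : 2 vertical, so at depth z the loaded area has grown by z in each plan dimension:
Δσ = qBL/((B+z)(L+z)) = 254×4.5×6.5/((4.5+14)(6.5+14)) = 19.59 kPa

Δσ_z ≈ 19.6 kPa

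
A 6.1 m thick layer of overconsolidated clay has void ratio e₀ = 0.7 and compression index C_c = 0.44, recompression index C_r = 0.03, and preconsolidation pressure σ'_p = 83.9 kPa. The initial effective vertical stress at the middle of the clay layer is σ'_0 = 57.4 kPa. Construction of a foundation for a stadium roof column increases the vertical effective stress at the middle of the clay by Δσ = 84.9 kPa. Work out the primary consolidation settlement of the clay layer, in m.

Final effective stress: σ'_f = 57.4 + 84.9 = 142.3 kPa.
σ'_f = 142.3 > σ'_p = 83.9 kPa, so the stress path crosses the preconsolidation pressure — recompression up to σ'_p, then virgin compression beyond:
S_c = H/(1+e₀)·[C_r·log₁₀(σ'_p/σ'_0) + C_c·log₁₀(σ'_f/σ'_p)]
    = 6.1/1.7 × [0.03×log₁₀(83.9/57.4) + 0.44×log₁₀(142.3/83.9)]
    = 3.5882 × [0.0049455 + 0.10095] = 0.38 m

S_c ≈ 0.38 m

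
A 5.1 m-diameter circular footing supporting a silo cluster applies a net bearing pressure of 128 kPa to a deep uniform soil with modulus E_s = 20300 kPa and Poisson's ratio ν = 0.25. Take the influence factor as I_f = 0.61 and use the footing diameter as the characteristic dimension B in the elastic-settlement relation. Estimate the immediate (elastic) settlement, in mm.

Immediate (elastic) settlement: S_e = q·B·(1−ν²)/E_s · I_f.
S_e = 128 × 5.1 × (1 − 0.25²) / 20300 × 0.61
    = 128 × 5.1 × 0.9375 / 20300 × 0.61
    = 0.01839 m = 18.39 mm

S_e ≈ 18.4 mm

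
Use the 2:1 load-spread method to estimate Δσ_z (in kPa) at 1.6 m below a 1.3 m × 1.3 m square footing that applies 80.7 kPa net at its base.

By the 2:1 method the load spreads at 1 horizontal : 2 vertical, so at depth z the loaded area has grown by z in each plan dimension:
Δσ = qBL/((B+z)(L+z)) = 80.7×1.3×1.3/((1.3+1.6)(1.3+1.6)) = 16.217 kPa

Δσ_z ≈ 16.2 kPa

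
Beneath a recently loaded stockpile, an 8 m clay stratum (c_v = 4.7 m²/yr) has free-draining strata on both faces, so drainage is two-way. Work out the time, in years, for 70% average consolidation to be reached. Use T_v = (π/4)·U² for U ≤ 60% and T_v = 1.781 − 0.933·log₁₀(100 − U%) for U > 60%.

Drainage path length: H_d = H/2 = 4 m (double drainage).
U > 60%: T_v = 1.781 − 0.933·log₁₀(100 − 70) = 0.40285.
t = T_v·H_d²/c_v = 0.40285×4²/4.7 = 1.371 years.

t ≈ 1.37 years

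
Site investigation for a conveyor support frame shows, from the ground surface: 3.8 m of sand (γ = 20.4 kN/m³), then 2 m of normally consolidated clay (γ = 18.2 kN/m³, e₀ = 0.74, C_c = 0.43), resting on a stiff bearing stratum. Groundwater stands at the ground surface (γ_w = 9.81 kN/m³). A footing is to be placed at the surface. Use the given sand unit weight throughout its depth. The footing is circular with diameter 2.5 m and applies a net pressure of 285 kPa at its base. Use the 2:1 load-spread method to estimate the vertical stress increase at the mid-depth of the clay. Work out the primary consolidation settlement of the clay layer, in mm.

S_c ≈ 112 mm

Mid-depth of clay below the ground surface: z = 3.8 + 2/2 = 4.8 m.
Total vertical stress at mid-clay: σ_v = 20.4×3.8 + 18.2×1 = 95.72 kPa.
Pore pressure: u = 9.81×(4.8 − 0) = 47.088 kPa.
Initial effective stress: σ'_0 = σ_v − u = 95.72 − 47.088 = 48.632 kPa.
Stress increase at mid-clay by the 2:1 spreading method:
Δσ ≈ qD²/(D+z)² = 285×2.5²/(2.5+4.8)² = 33.426 kPa
Final effective stress: σ'_f = σ'_0 + Δσ = 48.632 + 33.426 = 82.058 kPa.
Normally consolidated clay, so the full stress increment lies on the virgin compression line:
S_c = C_c·H/(1+e₀)·log₁₀(σ'_f/σ'_0) = 0.43×2/(1+0.74)×log₁₀(82.058/48.632)
    = 0.49425 × 0.2272 = 0.1123 m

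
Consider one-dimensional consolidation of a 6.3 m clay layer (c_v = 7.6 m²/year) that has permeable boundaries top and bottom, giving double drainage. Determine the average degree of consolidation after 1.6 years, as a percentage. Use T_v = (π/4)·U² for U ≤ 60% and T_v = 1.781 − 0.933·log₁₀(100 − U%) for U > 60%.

Drainage path length: H_d = H/2 = 3.15 m (double drainage).
T_v = c_v·t/H_d² = 7.6×1.6/3.15² = 1.2255.
T_v = 1.2255 corresponds to the U > 60% branch:
U = 1 − 10^((1.781 − T_v)/0.933)/100 = 0.9606

U ≈ 96.1 %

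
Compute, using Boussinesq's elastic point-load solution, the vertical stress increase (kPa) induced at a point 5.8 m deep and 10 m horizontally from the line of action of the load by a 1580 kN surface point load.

Δσ_z ≈ 0.713 kPa

Boussinesq vertical stress below a point load on an elastic half-space:
Δσ_z = 3P/(2πz²) · [1 + (r/z)²]^(−5/2)
r/z = 10/5.8 = 1.7241; [1+(r/z)²]^(−5/2) = 0.031791.
Δσ_z = 3×1580/(2π×5.8²) × 0.031791 = 22.426 × 0.031791 = 0.7129 kPa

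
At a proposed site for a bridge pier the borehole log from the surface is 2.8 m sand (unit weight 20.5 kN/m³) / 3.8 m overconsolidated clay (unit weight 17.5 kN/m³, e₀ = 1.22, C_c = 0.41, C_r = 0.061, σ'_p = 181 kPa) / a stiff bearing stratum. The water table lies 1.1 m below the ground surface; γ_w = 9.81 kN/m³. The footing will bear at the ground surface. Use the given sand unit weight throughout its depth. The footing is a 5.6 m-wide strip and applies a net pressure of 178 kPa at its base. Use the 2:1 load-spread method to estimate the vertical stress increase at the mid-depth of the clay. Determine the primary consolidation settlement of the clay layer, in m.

S_c ≈ 0.0459 m

Mid-depth of clay below the ground surface: z = 2.8 + 3.8/2 = 4.7 m.
Total vertical stress at mid-clay: σ_v = 20.5×2.8 + 17.5×1.9 = 90.65 kPa.
Pore pressure: u = 9.81×(4.7 − 1.1) = 35.316 kPa.
Initial effective stress: σ'_0 = σ_v − u = 90.65 − 35.316 = 55.334 kPa.
Stress increase at mid-clay by the 2:1 spreading method:
Δσ = qB/(B+z) = 178×5.6/(5.6+4.7) = 96.777 kPa
Final effective stress: σ'_f = 55.334 + 96.777 = 152.11 kPa.
σ'_f = 152.11 ≤ σ'_p = 181 kPa, so the clay remains overconsolidated and only the recompression index applies:
S_c = C_r·H/(1+e₀)·log₁₀(σ'_f/σ'_0) = 0.061×3.8/2.22×log₁₀(152.11/55.334)
    = 0.10441 × 0.43917 = 0.04586 m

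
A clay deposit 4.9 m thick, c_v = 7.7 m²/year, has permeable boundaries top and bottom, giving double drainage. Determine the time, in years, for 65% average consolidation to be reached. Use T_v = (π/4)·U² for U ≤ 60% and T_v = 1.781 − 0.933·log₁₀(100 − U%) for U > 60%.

t ≈ 0.265 years

Drainage path length: H_d = H/2 = 2.45 m (double drainage).
U > 60%: T_v = 1.781 − 0.933·log₁₀(100 − 65) = 0.34038.
t = T_v·H_d²/c_v = 0.34038×2.45²/7.7 = 0.2653 years.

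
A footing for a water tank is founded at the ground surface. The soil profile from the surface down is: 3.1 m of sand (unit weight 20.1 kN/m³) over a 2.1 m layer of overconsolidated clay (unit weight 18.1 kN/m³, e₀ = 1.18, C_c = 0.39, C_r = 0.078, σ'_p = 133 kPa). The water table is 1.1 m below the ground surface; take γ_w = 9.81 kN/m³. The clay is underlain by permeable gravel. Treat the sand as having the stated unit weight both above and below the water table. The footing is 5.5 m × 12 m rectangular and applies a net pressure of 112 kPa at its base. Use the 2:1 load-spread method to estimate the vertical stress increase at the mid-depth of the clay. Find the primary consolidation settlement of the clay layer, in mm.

S_c ≈ 21.3 mm

Mid-depth of clay below the ground surface: z = 3.1 + 2.1/2 = 4.15 m.
Total vertical stress at mid-clay: σ_v = 20.1×3.1 + 18.1×1.05 = 81.315 kPa.
Pore pressure: u = 9.81×(4.15 − 1.1) = 29.921 kPa.
Initial effective stress: σ'_0 = σ_v − u = 81.315 − 29.921 = 51.394 kPa.
Stress increase at mid-clay by the 2:1 spreading method:
Δσ = qBL/((B+z)(L+z)) = 112×5.5×12/((5.5+4.15)(12+4.15)) = 47.431 kPa
Final effective stress: σ'_f = 51.394 + 47.431 = 98.825 kPa.
σ'_f = 98.825 ≤ σ'_p = 133 kPa, so the clay remains overconsolidated and only the recompression index applies:
S_c = C_r·H/(1+e₀)·log₁₀(σ'_f/σ'_0) = 0.078×2.1/2.18×log₁₀(98.825/51.394)
    = 0.075137 × 0.28395 = 0.02134 m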